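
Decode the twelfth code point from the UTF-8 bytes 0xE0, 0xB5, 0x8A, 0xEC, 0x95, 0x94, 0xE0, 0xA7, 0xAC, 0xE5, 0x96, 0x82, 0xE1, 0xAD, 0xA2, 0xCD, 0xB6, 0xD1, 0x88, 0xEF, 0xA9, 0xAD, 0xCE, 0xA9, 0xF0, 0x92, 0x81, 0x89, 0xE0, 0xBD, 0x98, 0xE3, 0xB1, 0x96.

U+3C56

Offset 0: leading byte 0xE0 = 11100000 → 3-byte char #1 = E0 B5 8A.
Offset 3: leading byte 0xEC = 11101100 → 3-byte char #2 = EC 95 94.
Offset 6: leading byte 0xE0 = 11100000 → 3-byte char #3 = E0 A7 AC.
Offset 9: leading byte 0xE5 = 11100101 → 3-byte char #4 = E5 96 82.
Offset 12: leading byte 0xE1 = 11100001 → 3-byte char #5 = E1 AD A2.
Offset 15: leading byte 0xCD = 11001101 → 2-byte char #6 = CD B6.
Offset 17: leading byte 0xD1 = 11010001 → 2-byte char #7 = D1 88.
Offset 19: leading byte 0xEF = 11101111 → 3-byte char #8 = EF A9 AD.
Offset 22: leading byte 0xCE = 11001110 → 2-byte char #9 = CE A9.
Offset 24: leading byte 0xF0 = 11110000 → 4-byte char #10 = F0 92 81 89.
Offset 28: leading byte 0xE0 = 11100000 → 3-byte char #11 = E0 BD 98.
Offset 31: leading byte 0xE3 = 11100011 → 3-byte char #12 = E3 B1 96.
Leading byte 0xE3 = 11100011 matches 1110xxxx → 3-byte sequence.
Byte 1: 0xE3 = 11100011, payload 0011 (4 bits).
Byte 2: 0xB1 = 10110001 (10xxxxxx ✓), payload 110001.
Byte 3: 0x96 = 10010110 (10xxxxxx ✓), payload 010110.
Concatenate: 0011110001010110 = 0x3C56 (16 bits → U+3C56).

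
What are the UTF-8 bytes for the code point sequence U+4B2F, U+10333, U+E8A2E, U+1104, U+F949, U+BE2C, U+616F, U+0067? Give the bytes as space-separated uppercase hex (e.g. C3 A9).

U+4B2F: 3-byte form → E4 AC AF.
U+10333: 4-byte form → F0 90 8C B3.
U+E8A2E: 4-byte form → F3 A8 A8 AE.
U+1104: 3-byte form → E1 84 84.
U+F949: 3-byte form → EF A5 89.
U+BE2C: 3-byte form → EB B8 AC.
U+616F: 3-byte form → E6 85 AF.
U+0067: 1-byte form → 67.
Concatenated (24 bytes): E4 AC AF F0 90 8C B3 F3 A8 A8 AE E1 84 84 EF A5 89 EB B8 AC E6 85 AF 67.

E4 AC AF F0 90 8C B3 F3 A8 A8 AE E1 84 84 EF A5 89 EB B8 AC E6 85 AF 67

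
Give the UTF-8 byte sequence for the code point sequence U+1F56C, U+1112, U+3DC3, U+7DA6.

U+1F56C: 4-byte form → F0 9F 95 AC.
U+1112: 3-byte form → E1 84 92.
U+3DC3: 3-byte form → E3 B7 83.
U+7DA6: 3-byte form → E7 B6 A6.
Concatenated (13 bytes): F0 9F 95 AC E1 84 92 E3 B7 83 E7 B6 A6.

F0 9F 95 AC E1 84 92 E3 B7 83 E7 B6 A6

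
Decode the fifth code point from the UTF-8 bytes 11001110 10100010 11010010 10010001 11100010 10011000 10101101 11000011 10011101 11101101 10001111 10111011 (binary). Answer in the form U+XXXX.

Offset 0: leading byte 0xCE = 11001110 → 2-byte char #1 = CE A2.
Offset 2: leading byte 0xD2 = 11010010 → 2-byte char #2 = D2 91.
Offset 4: leading byte 0xE2 = 11100010 → 3-byte char #3 = E2 98 AD.
Offset 7: leading byte 0xC3 = 11000011 → 2-byte char #4 = C3 9D.
Offset 9: leading byte 0xED = 11101101 → 3-byte char #5 = ED 8F BB.
Leading byte 0xED = 11101101 matches 1110xxxx → 3-byte sequence.
Byte 1: 0xED = 11101101, payload 1101 (4 bits).
Byte 2: 0x8F = 10001111 (10xxxxxx ✓), payload 001111.
Byte 3: 0xBB = 10111011 (10xxxxxx ✓), payload 111011.
Concatenate: 1101001111111011 = 0xD3FB (16 bits → U+D3FB).

U+D3FB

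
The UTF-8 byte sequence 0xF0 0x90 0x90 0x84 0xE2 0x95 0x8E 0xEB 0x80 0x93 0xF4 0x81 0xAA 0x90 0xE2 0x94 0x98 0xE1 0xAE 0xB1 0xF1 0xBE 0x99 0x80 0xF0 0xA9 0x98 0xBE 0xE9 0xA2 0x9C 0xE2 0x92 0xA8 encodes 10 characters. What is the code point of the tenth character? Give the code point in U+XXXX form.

U+24A8

Offset 0: leading byte 0xF0 = 11110000 → 4-byte char #1 = F0 90 90 84.
Offset 4: leading byte 0xE2 = 11100010 → 3-byte char #2 = E2 95 8E.
Offset 7: leading byte 0xEB = 11101011 → 3-byte char #3 = EB 80 93.
Offset 10: leading byte 0xF4 = 11110100 → 4-byte char #4 = F4 81 AA 90.
Offset 14: leading byte 0xE2 = 11100010 → 3-byte char #5 = E2 94 98.
Offset 17: leading byte 0xE1 = 11100001 → 3-byte char #6 = E1 AE B1.
Offset 20: leading byte 0xF1 = 11110001 → 4-byte char #7 = F1 BE 99 80.
Offset 24: leading byte 0xF0 = 11110000 → 4-byte char #8 = F0 A9 98 BE.
Offset 28: leading byte 0xE9 = 11101001 → 3-byte char #9 = E9 A2 9C.
Offset 31: leading byte 0xE2 = 11100010 → 3-byte char #10 = E2 92 A8.
Leading byte 0xE2 = 11100010 matches 1110xxxx → 3-byte sequence.
Byte 1: 0xE2 = 11100010, payload 0010 (4 bits).
Byte 2: 0x92 = 10010010 (10xxxxxx ✓), payload 010010.
Byte 3: 0xA8 = 10101000 (10xxxxxx ✓), payload 101000.
Concatenate: 0010010010101000 = 0x24A8 (16 bits → U+24A8).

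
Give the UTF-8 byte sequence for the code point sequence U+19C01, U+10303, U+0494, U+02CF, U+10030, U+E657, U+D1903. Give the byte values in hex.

F0 99 B0 81 F0 90 8C 83 D2 94 CB 8F F0 90 80 B0 EE 99 97 F3 91 A4 83

U+19C01: 4-byte form → F0 99 B0 81.
U+10303: 4-byte form → F0 90 8C 83.
U+0494: 2-byte form → D2 94.
U+02CF: 2-byte form → CB 8F.
U+10030: 4-byte form → F0 90 80 B0.
U+E657: 3-byte form → EE 99 97.
U+D1903: 4-byte form → F3 91 A4 83.
Concatenated (23 bytes): F0 99 B0 81 F0 90 8C 83 D2 94 CB 8F F0 90 80 B0 EE 99 97 F3 91 A4 83.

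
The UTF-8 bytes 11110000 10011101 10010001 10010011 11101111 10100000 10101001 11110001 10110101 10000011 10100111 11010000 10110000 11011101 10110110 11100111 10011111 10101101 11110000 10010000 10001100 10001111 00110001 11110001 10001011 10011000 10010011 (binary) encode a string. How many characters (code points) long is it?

9

Byte at offset 0: 0xF0 = 11110000 → 4-byte char (#1). Advance 4.
Byte at offset 4: 0xEF = 11101111 → 3-byte char (#2). Advance 3.
Byte at offset 7: 0xF1 = 11110001 → 4-byte char (#3). Advance 4.
Byte at offset 11: 0xD0 = 11010000 → 2-byte char (#4). Advance 2.
Byte at offset 13: 0xDD = 11011101 → 2-byte char (#5). Advance 2.
Byte at offset 15: 0xE7 = 11100111 → 3-byte char (#6). Advance 3.
Byte at offset 18: 0xF0 = 11110000 → 4-byte char (#7). Advance 4.
Byte at offset 22: 0x31 = 00110001 → 1-byte char (#8). Advance 1.
Byte at offset 23: 0xF1 = 11110001 → 4-byte char (#9). Advance 4.
Reached end at offset 27 after 9 code points.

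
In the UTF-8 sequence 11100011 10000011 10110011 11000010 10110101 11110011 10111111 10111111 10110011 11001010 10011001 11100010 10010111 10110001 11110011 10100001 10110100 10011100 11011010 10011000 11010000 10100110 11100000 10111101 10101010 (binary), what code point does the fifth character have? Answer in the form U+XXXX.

U+25F1

Offset 0: leading byte 0xE3 = 11100011 → 3-byte char #1 = E3 83 B3.
Offset 3: leading byte 0xC2 = 11000010 → 2-byte char #2 = C2 B5.
Offset 5: leading byte 0xF3 = 11110011 → 4-byte char #3 = F3 BF BF B3.
Offset 9: leading byte 0xCA = 11001010 → 2-byte char #4 = CA 99.
Offset 11: leading byte 0xE2 = 11100010 → 3-byte char #5 = E2 97 B1.
Leading byte 0xE2 = 11100010 matches 1110xxxx → 3-byte sequence.
Byte 1: 0xE2 = 11100010, payload 0010 (4 bits).
Byte 2: 0x97 = 10010111 (10xxxxxx ✓), payload 010111.
Byte 3: 0xB1 = 10110001 (10xxxxxx ✓), payload 110001.
Concatenate: 0010010111110001 = 0x25F1 (16 bits → U+25F1).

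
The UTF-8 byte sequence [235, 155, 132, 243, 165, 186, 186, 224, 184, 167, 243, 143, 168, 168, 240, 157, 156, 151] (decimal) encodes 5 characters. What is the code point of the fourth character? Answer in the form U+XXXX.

Offset 0: leading byte 0xEB = 11101011 → 3-byte char #1 = EB 9B 84.
Offset 3: leading byte 0xF3 = 11110011 → 4-byte char #2 = F3 A5 BA BA.
Offset 7: leading byte 0xE0 = 11100000 → 3-byte char #3 = E0 B8 A7.
Offset 10: leading byte 0xF3 = 11110011 → 4-byte char #4 = F3 8F A8 A8.
Leading byte 0xF3 = 11110011 matches 11110xxx → 4-byte sequence.
Byte 1: 0xF3 = 11110011, payload 011 (3 bits).
Byte 2: 0x8F = 10001111 (10xxxxxx ✓), payload 001111.
Byte 3: 0xA8 = 10101000 (10xxxxxx ✓), payload 101000.
Byte 4: 0xA8 = 10101000 (10xxxxxx ✓), payload 101000.
Concatenate: 011001111101000101000 = 0xCFA28 (21 bits → U+CFA28).

U+CFA28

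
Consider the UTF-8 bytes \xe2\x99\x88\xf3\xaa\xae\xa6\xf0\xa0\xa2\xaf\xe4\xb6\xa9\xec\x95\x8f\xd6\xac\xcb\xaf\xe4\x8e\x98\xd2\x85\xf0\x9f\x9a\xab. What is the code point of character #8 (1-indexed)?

Offset 0: leading byte 0xE2 = 11100010 → 3-byte char #1 = E2 99 88.
Offset 3: leading byte 0xF3 = 11110011 → 4-byte char #2 = F3 AA AE A6.
Offset 7: leading byte 0xF0 = 11110000 → 4-byte char #3 = F0 A0 A2 AF.
Offset 11: leading byte 0xE4 = 11100100 → 3-byte char #4 = E4 B6 A9.
Offset 14: leading byte 0xEC = 11101100 → 3-byte char #5 = EC 95 8F.
Offset 17: leading byte 0xD6 = 11010110 → 2-byte char #6 = D6 AC.
Offset 19: leading byte 0xCB = 11001011 → 2-byte char #7 = CB AF.
Offset 21: leading byte 0xE4 = 11100100 → 3-byte char #8 = E4 8E 98.
Leading byte 0xE4 = 11100100 matches 1110xxxx → 3-byte sequence.
Byte 1: 0xE4 = 11100100, payload 0100 (4 bits).
Byte 2: 0x8E = 10001110 (10xxxxxx ✓), payload 001110.
Byte 3: 0x98 = 10011000 (10xxxxxx ✓), payload 011000.
Concatenate: 0100001110011000 = 0x4398 (16 bits → U+4398).

U+4398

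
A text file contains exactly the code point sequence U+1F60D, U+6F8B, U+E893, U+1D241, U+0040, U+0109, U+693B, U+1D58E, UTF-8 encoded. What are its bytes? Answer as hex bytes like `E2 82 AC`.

U+1F60D: 4-byte form → F0 9F 98 8D.
U+6F8B: 3-byte form → E6 BE 8B.
U+E893: 3-byte form → EE A2 93.
U+1D241: 4-byte form → F0 9D 89 81.
U+0040: 1-byte form → 40.
U+0109: 2-byte form → C4 89.
U+693B: 3-byte form → E6 A4 BB.
U+1D58E: 4-byte form → F0 9D 96 8E.
Concatenated (24 bytes): F0 9F 98 8D E6 BE 8B EE A2 93 F0 9D 89 81 40 C4 89 E6 A4 BB F0 9D 96 8E.

F0 9F 98 8D E6 BE 8B EE A2 93 F0 9D 89 81 40 C4 89 E6 A4 BB F0 9D 96 8E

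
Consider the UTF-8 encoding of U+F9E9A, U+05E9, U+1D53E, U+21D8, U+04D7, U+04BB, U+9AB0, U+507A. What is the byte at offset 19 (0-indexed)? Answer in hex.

U+F9E9A → 4-byte form F3 B9 BA 9A at offsets 0–3.
U+05E9 → 2-byte form D7 A9 at offsets 4–5.
U+1D53E → 4-byte form F0 9D 94 BE at offsets 6–9.
U+21D8 → 3-byte form E2 87 98 at offsets 10–12.
U+04D7 → 2-byte form D3 97 at offsets 13–14.
U+04BB → 2-byte form D2 BB at offsets 15–16.
U+9AB0 → 3-byte form E9 AA B0 at offsets 17–19.
Offset 19 falls in char 7's range; it's byte 3 of E9 AA B0 = 0xB0.

0xB0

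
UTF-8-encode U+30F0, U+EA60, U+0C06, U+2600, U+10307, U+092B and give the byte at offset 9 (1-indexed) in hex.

0x86

1-indexed offset 9 is 0-indexed offset 8.
U+30F0 → 3-byte form E3 83 B0 at offsets 0–2.
U+EA60 → 3-byte form EE A9 A0 at offsets 3–5.
U+0C06 → 3-byte form E0 B0 86 at offsets 6–8.
Offset 8 falls in char 3's range; it's byte 3 of E0 B0 86 = 0x86.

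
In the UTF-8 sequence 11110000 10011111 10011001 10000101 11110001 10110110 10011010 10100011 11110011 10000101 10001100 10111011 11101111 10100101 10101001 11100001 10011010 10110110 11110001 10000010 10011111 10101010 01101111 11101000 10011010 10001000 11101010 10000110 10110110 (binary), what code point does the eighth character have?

U+8688

Offset 0: leading byte 0xF0 = 11110000 → 4-byte char #1 = F0 9F 99 85.
Offset 4: leading byte 0xF1 = 11110001 → 4-byte char #2 = F1 B6 9A A3.
Offset 8: leading byte 0xF3 = 11110011 → 4-byte char #3 = F3 85 8C BB.
Offset 12: leading byte 0xEF = 11101111 → 3-byte char #4 = EF A5 A9.
Offset 15: leading byte 0xE1 = 11100001 → 3-byte char #5 = E1 9A B6.
Offset 18: leading byte 0xF1 = 11110001 → 4-byte char #6 = F1 82 9F AA.
Offset 22: leading byte 0x6F = 01101111 → 1-byte char #7 = 6F.
Offset 23: leading byte 0xE8 = 11101000 → 3-byte char #8 = E8 9A 88.
Leading byte 0xE8 = 11101000 matches 1110xxxx → 3-byte sequence.
Byte 1: 0xE8 = 11101000, payload 1000 (4 bits).
Byte 2: 0x9A = 10011010 (10xxxxxx ✓), payload 011010.
Byte 3: 0x88 = 10001000 (10xxxxxx ✓), payload 001000.
Concatenate: 1000011010001000 = 0x8688 (16 bits → U+8688).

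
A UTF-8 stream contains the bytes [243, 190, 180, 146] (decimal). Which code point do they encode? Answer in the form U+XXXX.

Leading byte 0xF3 = 11110011 matches 11110xxx → 4-byte sequence.
Byte 1: 0xF3 = 11110011, payload 011 (3 bits).
Byte 2: 0xBE = 10111110 (10xxxxxx ✓), payload 111110.
Byte 3: 0xB4 = 10110100 (10xxxxxx ✓), payload 110100.
Byte 4: 0x92 = 10010010 (10xxxxxx ✓), payload 010010.
Concatenate: 011111110110100010010 = 0xFED12 (21 bits → U+FED12).

U+FED12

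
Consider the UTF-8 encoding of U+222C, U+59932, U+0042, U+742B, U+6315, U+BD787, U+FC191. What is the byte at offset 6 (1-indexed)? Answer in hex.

1-indexed offset 6 is 0-indexed offset 5.
U+222C → 3-byte form E2 88 AC at offsets 0–2.
U+59932 → 4-byte form F1 99 A4 B2 at offsets 3–6.
Offset 5 falls in char 2's range; it's byte 3 of F1 99 A4 B2 = 0xA4.

0xA4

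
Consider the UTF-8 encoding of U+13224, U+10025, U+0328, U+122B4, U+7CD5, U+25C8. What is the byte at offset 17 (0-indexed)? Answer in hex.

0xE2

U+13224 → 4-byte form F0 93 88 A4 at offsets 0–3.
U+10025 → 4-byte form F0 90 80 A5 at offsets 4–7.
U+0328 → 2-byte form CC A8 at offsets 8–9.
U+122B4 → 4-byte form F0 92 8A B4 at offsets 10–13.
U+7CD5 → 3-byte form E7 B3 95 at offsets 14–16.
U+25C8 → 3-byte form E2 97 88 at offsets 17–19.
Offset 17 falls in char 6's range; it's byte 1 of E2 97 88 = 0xE2.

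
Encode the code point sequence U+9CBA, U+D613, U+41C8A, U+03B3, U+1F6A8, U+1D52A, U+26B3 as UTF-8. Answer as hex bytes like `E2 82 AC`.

U+9CBA: 3-byte form → E9 B2 BA.
U+D613: 3-byte form → ED 98 93.
U+41C8A: 4-byte form → F1 81 B2 8A.
U+03B3: 2-byte form → CE B3.
U+1F6A8: 4-byte form → F0 9F 9A A8.
U+1D52A: 4-byte form → F0 9D 94 AA.
U+26B3: 3-byte form → E2 9A B3.
Concatenated (23 bytes): E9 B2 BA ED 98 93 F1 81 B2 8A CE B3 F0 9F 9A A8 F0 9D 94 AA E2 9A B3.

E9 B2 BA ED 98 93 F1 81 B2 8A CE B3 F0 9F 9A A8 F0 9D 94 AA E2 9A B3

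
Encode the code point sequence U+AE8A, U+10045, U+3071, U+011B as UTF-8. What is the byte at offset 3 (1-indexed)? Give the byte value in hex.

1-indexed offset 3 is 0-indexed offset 2.
U+AE8A → 3-byte form EA BA 8A at offsets 0–2.
Offset 2 falls in char 1's range; it's byte 3 of EA BA 8A = 0x8A.

0x8A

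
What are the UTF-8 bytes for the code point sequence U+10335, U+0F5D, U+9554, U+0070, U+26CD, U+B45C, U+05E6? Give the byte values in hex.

U+10335: 4-byte form → F0 90 8C B5.
U+0F5D: 3-byte form → E0 BD 9D.
U+9554: 3-byte form → E9 95 94.
U+0070: 1-byte form → 70.
U+26CD: 3-byte form → E2 9B 8D.
U+B45C: 3-byte form → EB 91 9C.
U+05E6: 2-byte form → D7 A6.
Concatenated (19 bytes): F0 90 8C B5 E0 BD 9D E9 95 94 70 E2 9B 8D EB 91 9C D7 A6.

F0 90 8C B5 E0 BD 9D E9 95 94 70 E2 9B 8D EB 91 9C D7 A6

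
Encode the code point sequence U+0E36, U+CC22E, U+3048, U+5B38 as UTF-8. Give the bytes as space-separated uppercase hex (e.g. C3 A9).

E0 B8 B6 F3 8C 88 AE E3 81 88 E5 AC B8

U+0E36: 3-byte form → E0 B8 B6.
U+CC22E: 4-byte form → F3 8C 88 AE.
U+3048: 3-byte form → E3 81 88.
U+5B38: 3-byte form → E5 AC B8.
Concatenated (13 bytes): E0 B8 B6 F3 8C 88 AE E3 81 88 E5 AC B8.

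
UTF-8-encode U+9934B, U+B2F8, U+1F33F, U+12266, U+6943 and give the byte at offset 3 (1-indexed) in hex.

1-indexed offset 3 is 0-indexed offset 2.
U+9934B → 4-byte form F2 99 8D 8B at offsets 0–3.
Offset 2 falls in char 1's range; it's byte 3 of F2 99 8D 8B = 0x8D.

0x8D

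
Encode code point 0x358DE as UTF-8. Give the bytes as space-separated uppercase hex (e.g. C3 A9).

U+358DE = 0x358DE = 219358 decimal. In range U+10000–U+10FFFF → 4-byte form: 11110xxx 10xxxxxx 10xxxxxx 10xxxxxx.
Binary (21 bits): 000110101100011011110.
Split 3+6+6+6: 000 | 110101 | 100011 | 011110.
Byte 1: 11110000 = 0xF0.
Byte 2: 10110101 = 0xB5.
Byte 3: 10100011 = 0xA3.
Byte 4: 10011110 = 0x9E.

F0 B5 A3 9E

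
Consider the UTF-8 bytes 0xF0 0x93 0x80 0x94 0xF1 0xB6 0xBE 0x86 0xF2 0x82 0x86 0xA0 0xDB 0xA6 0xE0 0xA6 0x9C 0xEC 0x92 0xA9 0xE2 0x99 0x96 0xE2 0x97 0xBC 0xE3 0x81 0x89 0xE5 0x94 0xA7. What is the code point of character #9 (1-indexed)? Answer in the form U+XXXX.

Offset 0: leading byte 0xF0 = 11110000 → 4-byte char #1 = F0 93 80 94.
Offset 4: leading byte 0xF1 = 11110001 → 4-byte char #2 = F1 B6 BE 86.
Offset 8: leading byte 0xF2 = 11110010 → 4-byte char #3 = F2 82 86 A0.
Offset 12: leading byte 0xDB = 11011011 → 2-byte char #4 = DB A6.
Offset 14: leading byte 0xE0 = 11100000 → 3-byte char #5 = E0 A6 9C.
Offset 17: leading byte 0xEC = 11101100 → 3-byte char #6 = EC 92 A9.
Offset 20: leading byte 0xE2 = 11100010 → 3-byte char #7 = E2 99 96.
Offset 23: leading byte 0xE2 = 11100010 → 3-byte char #8 = E2 97 BC.
Offset 26: leading byte 0xE3 = 11100011 → 3-byte char #9 = E3 81 89.
Leading byte 0xE3 = 11100011 matches 1110xxxx → 3-byte sequence.
Byte 1: 0xE3 = 11100011, payload 0011 (4 bits).
Byte 2: 0x81 = 10000001 (10xxxxxx ✓), payload 000001.
Byte 3: 0x89 = 10001001 (10xxxxxx ✓), payload 001001.
Concatenate: 0011000001001001 = 0x3049 (16 bits → U+3049).

U+3049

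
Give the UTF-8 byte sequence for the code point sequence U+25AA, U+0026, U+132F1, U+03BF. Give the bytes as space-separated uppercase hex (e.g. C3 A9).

U+25AA: 3-byte form → E2 96 AA.
U+0026: 1-byte form → 26.
U+132F1: 4-byte form → F0 93 8B B1.
U+03BF: 2-byte form → CE BF.
Concatenated (10 bytes): E2 96 AA 26 F0 93 8B B1 CE BF.

E2 96 AA 26 F0 93 8B B1 CE BF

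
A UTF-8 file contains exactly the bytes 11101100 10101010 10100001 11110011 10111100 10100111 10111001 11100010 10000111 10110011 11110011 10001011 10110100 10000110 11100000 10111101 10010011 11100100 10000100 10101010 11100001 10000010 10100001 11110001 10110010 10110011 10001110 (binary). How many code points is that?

8

Byte at offset 0: 0xEC = 11101100 → 3-byte char (#1). Advance 3.
Byte at offset 3: 0xF3 = 11110011 → 4-byte char (#2). Advance 4.
Byte at offset 7: 0xE2 = 11100010 → 3-byte char (#3). Advance 3.
Byte at offset 10: 0xF3 = 11110011 → 4-byte char (#4). Advance 4.
Byte at offset 14: 0xE0 = 11100000 → 3-byte char (#5). Advance 3.
Byte at offset 17: 0xE4 = 11100100 → 3-byte char (#6). Advance 3.
Byte at offset 20: 0xE1 = 11100001 → 3-byte char (#7). Advance 3.
Byte at offset 23: 0xF1 = 11110001 → 4-byte char (#8). Advance 4.
Reached end at offset 27 after 8 code points.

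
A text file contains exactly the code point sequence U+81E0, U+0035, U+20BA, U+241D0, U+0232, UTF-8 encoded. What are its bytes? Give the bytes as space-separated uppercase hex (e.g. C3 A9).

U+81E0: 3-byte form → E8 87 A0.
U+0035: 1-byte form → 35.
U+20BA: 3-byte form → E2 82 BA.
U+241D0: 4-byte form → F0 A4 87 90.
U+0232: 2-byte form → C8 B2.
Concatenated (13 bytes): E8 87 A0 35 E2 82 BA F0 A4 87 90 C8 B2.

E8 87 A0 35 E2 82 BA F0 A4 87 90 C8 B2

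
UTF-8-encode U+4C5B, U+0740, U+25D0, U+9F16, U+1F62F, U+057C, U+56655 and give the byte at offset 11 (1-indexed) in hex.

0x96

1-indexed offset 11 is 0-indexed offset 10.
U+4C5B → 3-byte form E4 B1 9B at offsets 0–2.
U+0740 → 2-byte form DD 80 at offsets 3–4.
U+25D0 → 3-byte form E2 97 90 at offsets 5–7.
U+9F16 → 3-byte form E9 BC 96 at offsets 8–10.
Offset 10 falls in char 4's range; it's byte 3 of E9 BC 96 = 0x96.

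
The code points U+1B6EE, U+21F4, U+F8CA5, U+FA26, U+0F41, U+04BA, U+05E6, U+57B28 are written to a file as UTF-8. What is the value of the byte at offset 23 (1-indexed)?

0x97

1-indexed offset 23 is 0-indexed offset 22.
U+1B6EE → 4-byte form F0 9B 9B AE at offsets 0–3.
U+21F4 → 3-byte form E2 87 B4 at offsets 4–6.
U+F8CA5 → 4-byte form F3 B8 B2 A5 at offsets 7–10.
U+FA26 → 3-byte form EF A8 A6 at offsets 11–13.
U+0F41 → 3-byte form E0 BD 81 at offsets 14–16.
U+04BA → 2-byte form D2 BA at offsets 17–18.
U+05E6 → 2-byte form D7 A6 at offsets 19–20.
U+57B28 → 4-byte form F1 97 AC A8 at offsets 21–24.
Offset 22 falls in char 8's range; it's byte 2 of F1 97 AC A8 = 0x97.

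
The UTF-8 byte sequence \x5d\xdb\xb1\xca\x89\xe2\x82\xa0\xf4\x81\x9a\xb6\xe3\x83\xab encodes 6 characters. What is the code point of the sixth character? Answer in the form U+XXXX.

U+30EB

Offset 0: leading byte 0x5D = 01011101 → 1-byte char #1 = 5D.
Offset 1: leading byte 0xDB = 11011011 → 2-byte char #2 = DB B1.
Offset 3: leading byte 0xCA = 11001010 → 2-byte char #3 = CA 89.
Offset 5: leading byte 0xE2 = 11100010 → 3-byte char #4 = E2 82 A0.
Offset 8: leading byte 0xF4 = 11110100 → 4-byte char #5 = F4 81 9A B6.
Offset 12: leading byte 0xE3 = 11100011 → 3-byte char #6 = E3 83 AB.
Leading byte 0xE3 = 11100011 matches 1110xxxx → 3-byte sequence.
Byte 1: 0xE3 = 11100011, payload 0011 (4 bits).
Byte 2: 0x83 = 10000011 (10xxxxxx ✓), payload 000011.
Byte 3: 0xAB = 10101011 (10xxxxxx ✓), payload 101011.
Concatenate: 0011000011101011 = 0x30EB (16 bits → U+30EB).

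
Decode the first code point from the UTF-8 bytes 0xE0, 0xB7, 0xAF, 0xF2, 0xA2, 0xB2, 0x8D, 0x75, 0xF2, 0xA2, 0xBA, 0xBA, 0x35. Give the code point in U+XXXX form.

Offset 0: leading byte 0xE0 = 11100000 → 3-byte char #1 = E0 B7 AF.
Leading byte 0xE0 = 11100000 matches 1110xxxx → 3-byte sequence.
Byte 1: 0xE0 = 11100000, payload 0000 (4 bits).
Byte 2: 0xB7 = 10110111 (10xxxxxx ✓), payload 110111.
Byte 3: 0xAF = 10101111 (10xxxxxx ✓), payload 101111.
Concatenate: 0000110111101111 = 0xDEF (16 bits → U+0DEF).

U+0DEF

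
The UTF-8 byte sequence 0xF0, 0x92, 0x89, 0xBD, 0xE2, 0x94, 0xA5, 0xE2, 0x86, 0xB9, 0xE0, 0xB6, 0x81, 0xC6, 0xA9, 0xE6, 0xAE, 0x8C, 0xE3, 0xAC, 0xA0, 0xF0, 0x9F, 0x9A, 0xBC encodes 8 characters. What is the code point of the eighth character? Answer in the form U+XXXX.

U+1F6BC

Offset 0: leading byte 0xF0 = 11110000 → 4-byte char #1 = F0 92 89 BD.
Offset 4: leading byte 0xE2 = 11100010 → 3-byte char #2 = E2 94 A5.
Offset 7: leading byte 0xE2 = 11100010 → 3-byte char #3 = E2 86 B9.
Offset 10: leading byte 0xE0 = 11100000 → 3-byte char #4 = E0 B6 81.
Offset 13: leading byte 0xC6 = 11000110 → 2-byte char #5 = C6 A9.
Offset 15: leading byte 0xE6 = 11100110 → 3-byte char #6 = E6 AE 8C.
Offset 18: leading byte 0xE3 = 11100011 → 3-byte char #7 = E3 AC A0.
Offset 21: leading byte 0xF0 = 11110000 → 4-byte char #8 = F0 9F 9A BC.
Leading byte 0xF0 = 11110000 matches 11110xxx → 4-byte sequence.
Byte 1: 0xF0 = 11110000, payload 000 (3 bits).
Byte 2: 0x9F = 10011111 (10xxxxxx ✓), payload 011111.
Byte 3: 0x9A = 10011010 (10xxxxxx ✓), payload 011010.
Byte 4: 0xBC = 10111100 (10xxxxxx ✓), payload 111100.
Concatenate: 000011111011010111100 = 0x1F6BC (21 bits → U+1F6BC).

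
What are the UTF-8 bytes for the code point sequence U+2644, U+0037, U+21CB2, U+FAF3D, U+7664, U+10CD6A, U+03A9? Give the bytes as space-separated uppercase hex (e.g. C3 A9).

E2 99 84 37 F0 A1 B2 B2 F3 BA BC BD E7 99 A4 F4 8C B5 AA CE A9

U+2644: 3-byte form → E2 99 84.
U+0037: 1-byte form → 37.
U+21CB2: 4-byte form → F0 A1 B2 B2.
U+FAF3D: 4-byte form → F3 BA BC BD.
U+7664: 3-byte form → E7 99 A4.
U+10CD6A: 4-byte form → F4 8C B5 AA.
U+03A9: 2-byte form → CE A9.
Concatenated (21 bytes): E2 99 84 37 F0 A1 B2 B2 F3 BA BC BD E7 99 A4 F4 8C B5 AA CE A9.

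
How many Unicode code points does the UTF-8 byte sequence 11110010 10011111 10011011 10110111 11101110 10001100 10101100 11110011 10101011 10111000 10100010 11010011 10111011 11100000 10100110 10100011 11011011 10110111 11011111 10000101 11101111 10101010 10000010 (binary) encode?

8

Byte at offset 0: 0xF2 = 11110010 → 4-byte char (#1). Advance 4.
Byte at offset 4: 0xEE = 11101110 → 3-byte char (#2). Advance 3.
Byte at offset 7: 0xF3 = 11110011 → 4-byte char (#3). Advance 4.
Byte at offset 11: 0xD3 = 11010011 → 2-byte char (#4). Advance 2.
Byte at offset 13: 0xE0 = 11100000 → 3-byte char (#5). Advance 3.
Byte at offset 16: 0xDB = 11011011 → 2-byte char (#6). Advance 2.
Byte at offset 18: 0xDF = 11011111 → 2-byte char (#7). Advance 2.
Byte at offset 20: 0xEF = 11101111 → 3-byte char (#8). Advance 3.
Reached end at offset 23 after 8 code points.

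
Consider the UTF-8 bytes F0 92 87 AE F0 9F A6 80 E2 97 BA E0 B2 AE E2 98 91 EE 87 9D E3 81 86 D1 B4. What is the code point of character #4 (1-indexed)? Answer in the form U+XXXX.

U+0CAE

Offset 0: leading byte 0xF0 = 11110000 → 4-byte char #1 = F0 92 87 AE.
Offset 4: leading byte 0xF0 = 11110000 → 4-byte char #2 = F0 9F A6 80.
Offset 8: leading byte 0xE2 = 11100010 → 3-byte char #3 = E2 97 BA.
Offset 11: leading byte 0xE0 = 11100000 → 3-byte char #4 = E0 B2 AE.
Leading byte 0xE0 = 11100000 matches 1110xxxx → 3-byte sequence.
Byte 1: 0xE0 = 11100000, payload 0000 (4 bits).
Byte 2: 0xB2 = 10110010 (10xxxxxx ✓), payload 110010.
Byte 3: 0xAE = 10101110 (10xxxxxx ✓), payload 101110.
Concatenate: 0000110010101110 = 0xCAE (16 bits → U+0CAE).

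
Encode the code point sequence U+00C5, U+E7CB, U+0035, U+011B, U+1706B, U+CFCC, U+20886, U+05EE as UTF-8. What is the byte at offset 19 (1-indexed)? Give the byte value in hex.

0x86

1-indexed offset 19 is 0-indexed offset 18.
U+00C5 → 2-byte form C3 85 at offsets 0–1.
U+E7CB → 3-byte form EE 9F 8B at offsets 2–4.
U+0035 → 1-byte form 35 at offsets 5–5.
U+011B → 2-byte form C4 9B at offsets 6–7.
U+1706B → 4-byte form F0 97 81 AB at offsets 8–11.
U+CFCC → 3-byte form EC BF 8C at offsets 12–14.
U+20886 → 4-byte form F0 A0 A2 86 at offsets 15–18.
Offset 18 falls in char 7's range; it's byte 4 of F0 A0 A2 86 = 0x86.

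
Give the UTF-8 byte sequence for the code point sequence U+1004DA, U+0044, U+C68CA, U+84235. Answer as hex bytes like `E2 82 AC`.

U+1004DA: 4-byte form → F4 80 93 9A.
U+0044: 1-byte form → 44.
U+C68CA: 4-byte form → F3 86 A3 8A.
U+84235: 4-byte form → F2 84 88 B5.
Concatenated (13 bytes): F4 80 93 9A 44 F3 86 A3 8A F2 84 88 B5.

F4 80 93 9A 44 F3 86 A3 8A F2 84 88 B5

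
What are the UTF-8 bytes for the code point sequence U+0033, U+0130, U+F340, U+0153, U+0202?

33 C4 B0 EF 8D 80 C5 93 C8 82

U+0033: 1-byte form → 33.
U+0130: 2-byte form → C4 B0.
U+F340: 3-byte form → EF 8D 80.
U+0153: 2-byte form → C5 93.
U+0202: 2-byte form → C8 82.
Concatenated (10 bytes): 33 C4 B0 EF 8D 80 C5 93 C8 82.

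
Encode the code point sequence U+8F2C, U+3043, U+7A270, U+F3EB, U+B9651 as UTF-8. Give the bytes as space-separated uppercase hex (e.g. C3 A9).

E8 BC AC E3 81 83 F1 BA 89 B0 EF 8F AB F2 B9 99 91

U+8F2C: 3-byte form → E8 BC AC.
U+3043: 3-byte form → E3 81 83.
U+7A270: 4-byte form → F1 BA 89 B0.
U+F3EB: 3-byte form → EF 8F AB.
U+B9651: 4-byte form → F2 B9 99 91.
Concatenated (17 bytes): E8 BC AC E3 81 83 F1 BA 89 B0 EF 8F AB F2 B9 99 91.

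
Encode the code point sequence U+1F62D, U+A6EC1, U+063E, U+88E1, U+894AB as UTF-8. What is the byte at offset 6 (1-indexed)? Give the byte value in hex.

0xA6

1-indexed offset 6 is 0-indexed offset 5.
U+1F62D → 4-byte form F0 9F 98 AD at offsets 0–3.
U+A6EC1 → 4-byte form F2 A6 BB 81 at offsets 4–7.
Offset 5 falls in char 2's range; it's byte 2 of F2 A6 BB 81 = 0xA6.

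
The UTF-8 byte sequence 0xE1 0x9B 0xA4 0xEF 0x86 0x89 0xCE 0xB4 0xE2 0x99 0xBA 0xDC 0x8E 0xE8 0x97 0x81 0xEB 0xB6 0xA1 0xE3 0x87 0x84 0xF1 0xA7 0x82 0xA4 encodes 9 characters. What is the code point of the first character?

U+16E4

Offset 0: leading byte 0xE1 = 11100001 → 3-byte char #1 = E1 9B A4.
Leading byte 0xE1 = 11100001 matches 1110xxxx → 3-byte sequence.
Byte 1: 0xE1 = 11100001, payload 0001 (4 bits).
Byte 2: 0x9B = 10011011 (10xxxxxx ✓), payload 011011.
Byte 3: 0xA4 = 10100100 (10xxxxxx ✓), payload 100100.
Concatenate: 0001011011100100 = 0x16E4 (16 bits → U+16E4).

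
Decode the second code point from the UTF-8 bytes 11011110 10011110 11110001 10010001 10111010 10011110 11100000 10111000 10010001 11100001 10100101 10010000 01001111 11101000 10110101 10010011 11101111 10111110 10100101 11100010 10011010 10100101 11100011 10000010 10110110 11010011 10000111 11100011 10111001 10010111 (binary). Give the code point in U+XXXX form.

Offset 0: leading byte 0xDE = 11011110 → 2-byte char #1 = DE 9E.
Offset 2: leading byte 0xF1 = 11110001 → 4-byte char #2 = F1 91 BA 9E.
Leading byte 0xF1 = 11110001 matches 11110xxx → 4-byte sequence.
Byte 1: 0xF1 = 11110001, payload 001 (3 bits).
Byte 2: 0x91 = 10010001 (10xxxxxx ✓), payload 010001.
Byte 3: 0xBA = 10111010 (10xxxxxx ✓), payload 111010.
Byte 4: 0x9E = 10011110 (10xxxxxx ✓), payload 011110.
Concatenate: 001010001111010011110 = 0x51E9E (21 bits → U+51E9E).

U+51E9E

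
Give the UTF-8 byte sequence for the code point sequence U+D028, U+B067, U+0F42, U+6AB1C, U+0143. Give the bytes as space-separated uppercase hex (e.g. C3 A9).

U+D028: 3-byte form → ED 80 A8.
U+B067: 3-byte form → EB 81 A7.
U+0F42: 3-byte form → E0 BD 82.
U+6AB1C: 4-byte form → F1 AA AC 9C.
U+0143: 2-byte form → C5 83.
Concatenated (15 bytes): ED 80 A8 EB 81 A7 E0 BD 82 F1 AA AC 9C C5 83.

ED 80 A8 EB 81 A7 E0 BD 82 F1 AA AC 9C C5 83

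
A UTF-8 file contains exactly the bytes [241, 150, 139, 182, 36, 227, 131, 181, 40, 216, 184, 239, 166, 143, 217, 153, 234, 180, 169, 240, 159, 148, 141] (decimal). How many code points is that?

Byte at offset 0: 0xF1 = 11110001 → 4-byte char (#1). Advance 4.
Byte at offset 4: 0x24 = 00100100 → 1-byte char (#2). Advance 1.
Byte at offset 5: 0xE3 = 11100011 → 3-byte char (#3). Advance 3.
Byte at offset 8: 0x28 = 00101000 → 1-byte char (#4). Advance 1.
Byte at offset 9: 0xD8 = 11011000 → 2-byte char (#5). Advance 2.
Byte at offset 11: 0xEF = 11101111 → 3-byte char (#6). Advance 3.
Byte at offset 14: 0xD9 = 11011001 → 2-byte char (#7). Advance 2.
Byte at offset 16: 0xEA = 11101010 → 3-byte char (#8). Advance 3.
Byte at offset 19: 0xF0 = 11110000 → 4-byte char (#9). Advance 4.
Reached end at offset 23 after 9 code points.

9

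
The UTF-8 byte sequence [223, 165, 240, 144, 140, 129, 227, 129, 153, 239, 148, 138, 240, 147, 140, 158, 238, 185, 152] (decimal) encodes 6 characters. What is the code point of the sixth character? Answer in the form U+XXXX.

U+EE58

Offset 0: leading byte 0xDF = 11011111 → 2-byte char #1 = DF A5.
Offset 2: leading byte 0xF0 = 11110000 → 4-byte char #2 = F0 90 8C 81.
Offset 6: leading byte 0xE3 = 11100011 → 3-byte char #3 = E3 81 99.
Offset 9: leading byte 0xEF = 11101111 → 3-byte char #4 = EF 94 8A.
Offset 12: leading byte 0xF0 = 11110000 → 4-byte char #5 = F0 93 8C 9E.
Offset 16: leading byte 0xEE = 11101110 → 3-byte char #6 = EE B9 98.
Leading byte 0xEE = 11101110 matches 1110xxxx → 3-byte sequence.
Byte 1: 0xEE = 11101110, payload 1110 (4 bits).
Byte 2: 0xB9 = 10111001 (10xxxxxx ✓), payload 111001.
Byte 3: 0x98 = 10011000 (10xxxxxx ✓), payload 011000.
Concatenate: 1110111001011000 = 0xEE58 (16 bits → U+EE58).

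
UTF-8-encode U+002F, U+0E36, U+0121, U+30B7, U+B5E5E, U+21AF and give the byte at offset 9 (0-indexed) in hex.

0xF2

U+002F → 1-byte form 2F at offsets 0–0.
U+0E36 → 3-byte form E0 B8 B6 at offsets 1–3.
U+0121 → 2-byte form C4 A1 at offsets 4–5.
U+30B7 → 3-byte form E3 82 B7 at offsets 6–8.
U+B5E5E → 4-byte form F2 B5 B9 9E at offsets 9–12.
Offset 9 falls in char 5's range; it's byte 1 of F2 B5 B9 9E = 0xF2.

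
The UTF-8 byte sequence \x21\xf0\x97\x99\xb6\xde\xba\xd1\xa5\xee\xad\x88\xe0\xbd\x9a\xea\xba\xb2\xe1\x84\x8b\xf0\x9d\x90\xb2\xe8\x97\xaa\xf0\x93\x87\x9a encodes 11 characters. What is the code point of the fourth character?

Offset 0: leading byte 0x21 = 00100001 → 1-byte char #1 = 21.
Offset 1: leading byte 0xF0 = 11110000 → 4-byte char #2 = F0 97 99 B6.
Offset 5: leading byte 0xDE = 11011110 → 2-byte char #3 = DE BA.
Offset 7: leading byte 0xD1 = 11010001 → 2-byte char #4 = D1 A5.
Leading byte 0xD1 = 11010001 matches 110xxxxx → 2-byte sequence.
Byte 1: 0xD1 = 11010001, payload 10001 (5 bits).
Byte 2: 0xA5 = 10100101 (10xxxxxx ✓), payload 100101.
Concatenate: 10001100101 = 0x465 (11 bits → U+0465).

U+0465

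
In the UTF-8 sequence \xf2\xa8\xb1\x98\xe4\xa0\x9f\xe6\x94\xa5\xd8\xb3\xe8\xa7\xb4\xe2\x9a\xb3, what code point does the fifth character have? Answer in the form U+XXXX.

Offset 0: leading byte 0xF2 = 11110010 → 4-byte char #1 = F2 A8 B1 98.
Offset 4: leading byte 0xE4 = 11100100 → 3-byte char #2 = E4 A0 9F.
Offset 7: leading byte 0xE6 = 11100110 → 3-byte char #3 = E6 94 A5.
Offset 10: leading byte 0xD8 = 11011000 → 2-byte char #4 = D8 B3.
Offset 12: leading byte 0xE8 = 11101000 → 3-byte char #5 = E8 A7 B4.
Leading byte 0xE8 = 11101000 matches 1110xxxx → 3-byte sequence.
Byte 1: 0xE8 = 11101000, payload 1000 (4 bits).
Byte 2: 0xA7 = 10100111 (10xxxxxx ✓), payload 100111.
Byte 3: 0xB4 = 10110100 (10xxxxxx ✓), payload 110100.
Concatenate: 1000100111110100 = 0x89F4 (16 bits → U+89F4).

U+89F4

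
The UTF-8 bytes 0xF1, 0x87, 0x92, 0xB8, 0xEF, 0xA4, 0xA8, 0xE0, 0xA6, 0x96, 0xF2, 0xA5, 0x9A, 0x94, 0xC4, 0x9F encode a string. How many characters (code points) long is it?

Byte at offset 0: 0xF1 = 11110001 → 4-byte char (#1). Advance 4.
Byte at offset 4: 0xEF = 11101111 → 3-byte char (#2). Advance 3.
Byte at offset 7: 0xE0 = 11100000 → 3-byte char (#3). Advance 3.
Byte at offset 10: 0xF2 = 11110010 → 4-byte char (#4). Advance 4.
Byte at offset 14: 0xC4 = 11000100 → 2-byte char (#5). Advance 2.
Reached end at offset 16 after 5 code points.

5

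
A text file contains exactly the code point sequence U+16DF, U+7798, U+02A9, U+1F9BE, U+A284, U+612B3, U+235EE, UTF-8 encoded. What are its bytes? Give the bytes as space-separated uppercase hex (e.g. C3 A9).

U+16DF: 3-byte form → E1 9B 9F.
U+7798: 3-byte form → E7 9E 98.
U+02A9: 2-byte form → CA A9.
U+1F9BE: 4-byte form → F0 9F A6 BE.
U+A284: 3-byte form → EA 8A 84.
U+612B3: 4-byte form → F1 A1 8A B3.
U+235EE: 4-byte form → F0 A3 97 AE.
Concatenated (23 bytes): E1 9B 9F E7 9E 98 CA A9 F0 9F A6 BE EA 8A 84 F1 A1 8A B3 F0 A3 97 AE.

E1 9B 9F E7 9E 98 CA A9 F0 9F A6 BE EA 8A 84 F1 A1 8A B3 F0 A3 97 AE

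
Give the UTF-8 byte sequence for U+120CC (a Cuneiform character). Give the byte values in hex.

U+120CC = 0x120CC = 73932 decimal. In range U+10000–U+10FFFF → 4-byte form: 11110xxx 10xxxxxx 10xxxxxx 10xxxxxx.
Binary (21 bits): 000010010000011001100.
Split 3+6+6+6: 000 | 010010 | 000011 | 001100.
Byte 1: 11110000 = 0xF0.
Byte 2: 10010010 = 0x92.
Byte 3: 10000011 = 0x83.
Byte 4: 10001100 = 0x8C.

F0 92 83 8C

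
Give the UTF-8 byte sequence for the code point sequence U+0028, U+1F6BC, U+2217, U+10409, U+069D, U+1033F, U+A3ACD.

28 F0 9F 9A BC E2 88 97 F0 90 90 89 DA 9D F0 90 8C BF F2 A3 AB 8D

U+0028: 1-byte form → 28.
U+1F6BC: 4-byte form → F0 9F 9A BC.
U+2217: 3-byte form → E2 88 97.
U+10409: 4-byte form → F0 90 90 89.
U+069D: 2-byte form → DA 9D.
U+1033F: 4-byte form → F0 90 8C BF.
U+A3ACD: 4-byte form → F2 A3 AB 8D.
Concatenated (22 bytes): 28 F0 9F 9A BC E2 88 97 F0 90 90 89 DA 9D F0 90 8C BF F2 A3 AB 8D.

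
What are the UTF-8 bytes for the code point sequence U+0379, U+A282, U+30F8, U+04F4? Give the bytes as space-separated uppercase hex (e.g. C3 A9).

U+0379: 2-byte form → CD B9.
U+A282: 3-byte form → EA 8A 82.
U+30F8: 3-byte form → E3 83 B8.
U+04F4: 2-byte form → D3 B4.
Concatenated (10 bytes): CD B9 EA 8A 82 E3 83 B8 D3 B4.

CD B9 EA 8A 82 E3 83 B8 D3 B4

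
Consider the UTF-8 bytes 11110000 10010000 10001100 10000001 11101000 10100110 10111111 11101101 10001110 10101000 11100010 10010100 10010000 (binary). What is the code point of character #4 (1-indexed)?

Offset 0: leading byte 0xF0 = 11110000 → 4-byte char #1 = F0 90 8C 81.
Offset 4: leading byte 0xE8 = 11101000 → 3-byte char #2 = E8 A6 BF.
Offset 7: leading byte 0xED = 11101101 → 3-byte char #3 = ED 8E A8.
Offset 10: leading byte 0xE2 = 11100010 → 3-byte char #4 = E2 94 90.
Leading byte 0xE2 = 11100010 matches 1110xxxx → 3-byte sequence.
Byte 1: 0xE2 = 11100010, payload 0010 (4 bits).
Byte 2: 0x94 = 10010100 (10xxxxxx ✓), payload 010100.
Byte 3: 0x90 = 10010000 (10xxxxxx ✓), payload 010000.
Concatenate: 0010010100010000 = 0x2510 (16 bits → U+2510).

U+2510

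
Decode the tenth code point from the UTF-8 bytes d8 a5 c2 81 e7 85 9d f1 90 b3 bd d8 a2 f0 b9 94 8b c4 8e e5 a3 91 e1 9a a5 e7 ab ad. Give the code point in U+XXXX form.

U+7AED

Offset 0: leading byte 0xD8 = 11011000 → 2-byte char #1 = D8 A5.
Offset 2: leading byte 0xC2 = 11000010 → 2-byte char #2 = C2 81.
Offset 4: leading byte 0xE7 = 11100111 → 3-byte char #3 = E7 85 9D.
Offset 7: leading byte 0xF1 = 11110001 → 4-byte char #4 = F1 90 B3 BD.
Offset 11: leading byte 0xD8 = 11011000 → 2-byte char #5 = D8 A2.
Offset 13: leading byte 0xF0 = 11110000 → 4-byte char #6 = F0 B9 94 8B.
Offset 17: leading byte 0xC4 = 11000100 → 2-byte char #7 = C4 8E.
Offset 19: leading byte 0xE5 = 11100101 → 3-byte char #8 = E5 A3 91.
Offset 22: leading byte 0xE1 = 11100001 → 3-byte char #9 = E1 9A A5.
Offset 25: leading byte 0xE7 = 11100111 → 3-byte char #10 = E7 AB AD.
Leading byte 0xE7 = 11100111 matches 1110xxxx → 3-byte sequence.
Byte 1: 0xE7 = 11100111, payload 0111 (4 bits).
Byte 2: 0xAB = 10101011 (10xxxxxx ✓), payload 101011.
Byte 3: 0xAD = 10101101 (10xxxxxx ✓), payload 101101.
Concatenate: 0111101011101101 = 0x7AED (16 bits → U+7AED).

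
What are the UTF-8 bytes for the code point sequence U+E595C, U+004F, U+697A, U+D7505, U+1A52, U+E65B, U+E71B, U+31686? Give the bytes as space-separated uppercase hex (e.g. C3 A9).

F3 A5 A5 9C 4F E6 A5 BA F3 97 94 85 E1 A9 92 EE 99 9B EE 9C 9B F0 B1 9A 86

U+E595C: 4-byte form → F3 A5 A5 9C.
U+004F: 1-byte form → 4F.
U+697A: 3-byte form → E6 A5 BA.
U+D7505: 4-byte form → F3 97 94 85.
U+1A52: 3-byte form → E1 A9 92.
U+E65B: 3-byte form → EE 99 9B.
U+E71B: 3-byte form → EE 9C 9B.
U+31686: 4-byte form → F0 B1 9A 86.
Concatenated (25 bytes): F3 A5 A5 9C 4F E6 A5 BA F3 97 94 85 E1 A9 92 EE 99 9B EE 9C 9B F0 B1 9A 86.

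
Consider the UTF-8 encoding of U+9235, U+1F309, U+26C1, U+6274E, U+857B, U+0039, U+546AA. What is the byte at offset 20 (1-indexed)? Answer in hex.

1-indexed offset 20 is 0-indexed offset 19.
U+9235 → 3-byte form E9 88 B5 at offsets 0–2.
U+1F309 → 4-byte form F0 9F 8C 89 at offsets 3–6.
U+26C1 → 3-byte form E2 9B 81 at offsets 7–9.
U+6274E → 4-byte form F1 A2 9D 8E at offsets 10–13.
U+857B → 3-byte form E8 95 BB at offsets 14–16.
U+0039 → 1-byte form 39 at offsets 17–17.
U+546AA → 4-byte form F1 94 9A AA at offsets 18–21.
Offset 19 falls in char 7's range; it's byte 2 of F1 94 9A AA = 0x94.

0x94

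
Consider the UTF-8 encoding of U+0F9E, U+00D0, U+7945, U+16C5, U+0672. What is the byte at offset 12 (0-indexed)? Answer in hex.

0xB2

U+0F9E → 3-byte form E0 BE 9E at offsets 0–2.
U+00D0 → 2-byte form C3 90 at offsets 3–4.
U+7945 → 3-byte form E7 A5 85 at offsets 5–7.
U+16C5 → 3-byte form E1 9B 85 at offsets 8–10.
U+0672 → 2-byte form D9 B2 at offsets 11–12.
Offset 12 falls in char 5's range; it's byte 2 of D9 B2 = 0xB2.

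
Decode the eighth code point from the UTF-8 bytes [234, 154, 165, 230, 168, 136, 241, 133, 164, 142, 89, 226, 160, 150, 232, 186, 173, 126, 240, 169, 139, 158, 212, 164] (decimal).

U+292DE

Offset 0: leading byte 0xEA = 11101010 → 3-byte char #1 = EA 9A A5.
Offset 3: leading byte 0xE6 = 11100110 → 3-byte char #2 = E6 A8 88.
Offset 6: leading byte 0xF1 = 11110001 → 4-byte char #3 = F1 85 A4 8E.
Offset 10: leading byte 0x59 = 01011001 → 1-byte char #4 = 59.
Offset 11: leading byte 0xE2 = 11100010 → 3-byte char #5 = E2 A0 96.
Offset 14: leading byte 0xE8 = 11101000 → 3-byte char #6 = E8 BA AD.
Offset 17: leading byte 0x7E = 01111110 → 1-byte char #7 = 7E.
Offset 18: leading byte 0xF0 = 11110000 → 4-byte char #8 = F0 A9 8B 9E.
Leading byte 0xF0 = 11110000 matches 11110xxx → 4-byte sequence.
Byte 1: 0xF0 = 11110000, payload 000 (3 bits).
Byte 2: 0xA9 = 10101001 (10xxxxxx ✓), payload 101001.
Byte 3: 0x8B = 10001011 (10xxxxxx ✓), payload 001011.
Byte 4: 0x9E = 10011110 (10xxxxxx ✓), payload 011110.
Concatenate: 000101001001011011110 = 0x292DE (21 bits → U+292DE).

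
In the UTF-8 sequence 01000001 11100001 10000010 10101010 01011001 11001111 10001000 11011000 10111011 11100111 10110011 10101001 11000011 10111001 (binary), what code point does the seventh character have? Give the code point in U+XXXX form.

U+00F9

Offset 0: leading byte 0x41 = 01000001 → 1-byte char #1 = 41.
Offset 1: leading byte 0xE1 = 11100001 → 3-byte char #2 = E1 82 AA.
Offset 4: leading byte 0x59 = 01011001 → 1-byte char #3 = 59.
Offset 5: leading byte 0xCF = 11001111 → 2-byte char #4 = CF 88.
Offset 7: leading byte 0xD8 = 11011000 → 2-byte char #5 = D8 BB.
Offset 9: leading byte 0xE7 = 11100111 → 3-byte char #6 = E7 B3 A9.
Offset 12: leading byte 0xC3 = 11000011 → 2-byte char #7 = C3 B9.
Leading byte 0xC3 = 11000011 matches 110xxxxx → 2-byte sequence.
Byte 1: 0xC3 = 11000011, payload 00011 (5 bits).
Byte 2: 0xB9 = 10111001 (10xxxxxx ✓), payload 111001.
Concatenate: 00011111001 = 0xF9 (11 bits → U+00F9).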